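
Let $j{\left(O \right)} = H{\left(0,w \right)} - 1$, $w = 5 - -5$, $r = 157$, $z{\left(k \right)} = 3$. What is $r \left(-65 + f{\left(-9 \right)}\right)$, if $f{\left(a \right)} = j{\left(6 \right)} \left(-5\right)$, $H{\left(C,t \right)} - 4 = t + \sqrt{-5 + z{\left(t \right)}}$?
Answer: $-20410 - 785 i \sqrt{2} \approx -20410.0 - 1110.2 i$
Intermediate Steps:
$w = 10$ ($w = 5 + 5 = 10$)
$H{\left(C,t \right)} = 4 + t + i \sqrt{2}$ ($H{\left(C,t \right)} = 4 + \left(t + \sqrt{-5 + 3}\right) = 4 + \left(t + \sqrt{-2}\right) = 4 + \left(t + i \sqrt{2}\right) = 4 + t + i \sqrt{2}$)
$j{\left(O \right)} = 13 + i \sqrt{2}$ ($j{\left(O \right)} = \left(4 + 10 + i \sqrt{2}\right) - 1 = \left(14 + i \sqrt{2}\right) - 1 = 13 + i \sqrt{2}$)
$f{\left(a \right)} = -65 - 5 i \sqrt{2}$ ($f{\left(a \right)} = \left(13 + i \sqrt{2}\right) \left(-5\right) = -65 - 5 i \sqrt{2}$)
$r \left(-65 + f{\left(-9 \right)}\right) = 157 \left(-65 - \left(65 + 5 i \sqrt{2}\right)\right) = 157 \left(-130 - 5 i \sqrt{2}\right) = -20410 - 785 i \sqrt{2}$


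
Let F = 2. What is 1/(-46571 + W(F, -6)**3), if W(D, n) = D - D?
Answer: -1/46571 ≈ -2.1473e-5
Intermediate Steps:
W(D, n) = 0
1/(-46571 + W(F, -6)**3) = 1/(-46571 + 0**3) = 1/(-46571 + 0) = 1/(-46571) = -1/46571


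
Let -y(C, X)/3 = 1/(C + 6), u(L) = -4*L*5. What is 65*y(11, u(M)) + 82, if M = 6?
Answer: 1199/17 ≈ 70.529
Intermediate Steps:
u(L) = -20*L
y(C, X) = -3/(6 + C) (y(C, X) = -3/(C + 6) = -3/(6 + C))
65*y(11, u(M)) + 82 = 65*(-3/(6 + 11)) + 82 = 65*(-3/17) + 82 = -195/17 + 82 = 1199/17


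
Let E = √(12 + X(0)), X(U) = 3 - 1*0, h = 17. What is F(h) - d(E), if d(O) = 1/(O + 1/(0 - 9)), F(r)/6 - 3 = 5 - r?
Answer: -65565/1214 - 81*√15/1214 ≈ -54.266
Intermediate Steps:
F(r) = 48 - 6*r (F(r) = 18 + 6*(5 - r) = 18 + (30 - 6*r) = 48 - 6*r)
X(U) = 3 (X(U) = 3 + 0 = 3)
E = √15 (E = √(12 + 3) = √15 ≈ 3.8730)
d(O) = 1/(-⅑ + O) (d(O) = 1/(O + 1/(-9)) = 1/(O - ⅑) = 1/(-⅑ + O))
F(h) - d(E) = (48 - 6*17) - 9/(-1 + 9*√15) = (48 - 102) - 9/(-1 + 9*√15) = -54 - 9/(-1 + 9*√15)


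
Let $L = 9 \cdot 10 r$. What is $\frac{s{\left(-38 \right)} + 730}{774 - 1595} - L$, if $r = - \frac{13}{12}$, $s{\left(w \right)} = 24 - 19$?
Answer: $\frac{158625}{1642} \approx 96.605$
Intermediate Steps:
$s{\left(w \right)} = 5$
$r = - \frac{13}{12}$ ($r = \left(-13\right) \frac{1}{12} = - \frac{13}{12} \approx -1.0833$)
$L = - \frac{195}{2}$ ($L = 9 \cdot 10 \left(- \frac{13}{12}\right) = 90 \left(- \frac{13}{12}\right) = - \frac{195}{2} \approx -97.5$)
$\frac{s{\left(-38 \right)} + 730}{774 - 1595} - L = \frac{5 + 730}{774 - 1595} - - \frac{195}{2} = \frac{735}{-821} + \frac{195}{2} = 735 \left(- \frac{1}{821}\right) + \frac{195}{2} = - \frac{735}{821} + \frac{195}{2} = \frac{158625}{1642}$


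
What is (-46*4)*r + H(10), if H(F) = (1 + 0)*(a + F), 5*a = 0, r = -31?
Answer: 5714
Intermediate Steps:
a = 0 (a = (⅕)*0 = 0)
H(F) = F (H(F) = (1 + 0)*(0 + F) = 1*F = F)
(-46*4)*r + H(10) = -46*4*(-31) + 10 = -184*(-31) + 10 = 5704 + 10 = 5714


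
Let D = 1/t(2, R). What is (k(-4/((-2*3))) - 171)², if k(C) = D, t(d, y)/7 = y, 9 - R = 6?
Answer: 12888100/441 ≈ 29225.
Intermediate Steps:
R = 3 (R = 9 - 1*6 = 9 - 6 = 3)
t(d, y) = 7*y
D = 1/21 (D = 1/(7*3) = 1/21 ≈ 0.047619)
k(C) = 1/21
(k(-4/((-2*3))) - 171)² = (1/21 - 171)² = (-3590/21)² = 12888100/441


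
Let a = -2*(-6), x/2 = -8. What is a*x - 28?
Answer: -220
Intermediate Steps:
x = -16 (x = 2*(-8) = -16)
a = 12
a*x - 28 = 12*(-16) - 28 = -192 - 28 = -220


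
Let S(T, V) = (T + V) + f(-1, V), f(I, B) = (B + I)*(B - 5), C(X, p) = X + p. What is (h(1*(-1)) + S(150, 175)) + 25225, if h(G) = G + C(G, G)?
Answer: 55127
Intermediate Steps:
f(I, B) = (-5 + B)*(B + I) (f(I, B) = (B + I)*(-5 + B) = (-5 + B)*(B + I))
S(T, V) = 5 + T + V² - 5*V (S(T, V) = (T + V) + (V² - 5*V - 5*(-1) + V*(-1)) = (T + V) + (V² - 5*V + 5 - V) = (T + V) + (5 + V² - 6*V) = 5 + T + V² - 5*V)
h(G) = 3*G (h(G) = G + (G + G) = G + 2*G = 3*G)
(h(1*(-1)) + S(150, 175)) + 25225 = (3*(1*(-1)) + (5 + 150 + 175² - 5*175)) + 25225 = (3*(-1) + (5 + 150 + 30625 - 875)) + 25225 = (-3 + 29905) + 25225 = 29902 + 25225 = 55127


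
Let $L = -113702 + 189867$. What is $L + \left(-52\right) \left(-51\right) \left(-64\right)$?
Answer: $-93563$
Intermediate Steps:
$L = 76165$
$L + \left(-52\right) \left(-51\right) \left(-64\right) = 76165 + \left(-52\right) \left(-51\right) \left(-64\right) = 76165 + 2652 \left(-64\right) = 76165 - 169728 = -93563$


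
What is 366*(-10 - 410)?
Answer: -153720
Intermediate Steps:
366*(-10 - 410) = 366*(-420) = -153720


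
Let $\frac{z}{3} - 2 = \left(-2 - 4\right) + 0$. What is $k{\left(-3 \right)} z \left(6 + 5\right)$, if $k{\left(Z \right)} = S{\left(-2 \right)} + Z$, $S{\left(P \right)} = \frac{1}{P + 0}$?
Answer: $462$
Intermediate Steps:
$z = -12$ ($z = 6 + 3 \left(\left(-2 - 4\right) + 0\right) = 6 + 3 \left(-6 + 0\right) = 6 + 3 \left(-6\right) = 6 - 18 = -12$)
$S{\left(P \right)} = \frac{1}{P}$
$k{\left(Z \right)} = - \frac{1}{2} + Z$ ($k{\left(Z \right)} = \frac{1}{-2} + Z = - \frac{1}{2} + Z$)
$k{\left(-3 \right)} z \left(6 + 5\right) = \left(- \frac{1}{2} - 3\right) \left(-12\right) \left(6 + 5\right) = \left(- \frac{7}{2}\right) \left(-12\right) 11 = 42 \cdot 11 = 462$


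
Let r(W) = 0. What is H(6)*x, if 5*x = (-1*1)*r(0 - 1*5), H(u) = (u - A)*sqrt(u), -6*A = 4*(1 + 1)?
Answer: 0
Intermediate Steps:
A = -4/3 (A = -2*(1 + 1)/3 = -2*2/3 = -1/6*8 = -4/3 ≈ -1.3333)
H(u) = sqrt(u)*(4/3 + u) (H(u) = (u - 1*(-4/3))*sqrt(u) = (u + 4/3)*sqrt(u) = (4/3 + u)*sqrt(u) = sqrt(u)*(4/3 + u))
x = 0 (x = (-1*1*0)/5 = (-1*0)/5 = (1/5)*0 = 0)
H(6)*x = (sqrt(6)*(4/3 + 6))*0 = (sqrt(6)*(22/3))*0 = (22*sqrt(6)/3)*0 = 0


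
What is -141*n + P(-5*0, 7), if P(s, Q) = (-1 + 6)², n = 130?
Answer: -18305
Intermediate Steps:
P(s, Q) = 25 (P(s, Q) = 5² = 25)
-141*n + P(-5*0, 7) = -141*130 + 25 = -18330 + 25 = -18305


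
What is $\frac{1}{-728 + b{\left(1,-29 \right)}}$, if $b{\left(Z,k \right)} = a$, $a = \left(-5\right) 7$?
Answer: $- \frac{1}{763} \approx -0.0013106$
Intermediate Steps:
$a = -35$
$b{\left(Z,k \right)} = -35$
$\frac{1}{-728 + b{\left(1,-29 \right)}} = \frac{1}{-728 - 35} = \frac{1}{-763} = - \frac{1}{763}$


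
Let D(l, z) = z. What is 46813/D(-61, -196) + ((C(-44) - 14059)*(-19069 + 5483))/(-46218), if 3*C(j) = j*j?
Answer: -56823398999/13588092 ≈ -4181.9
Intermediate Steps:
C(j) = j**2/3 (C(j) = (j*j)/3 = j**2/3)
46813/D(-61, -196) + ((C(-44) - 14059)*(-19069 + 5483))/(-46218) = 46813/(-196) + (((1/3)*(-44)**2 - 14059)*(-19069 + 5483))/(-46218) = 46813*(-1/196) + (((1/3)*1936 - 14059)*(-13586))*(-1/46218) = -46813/196 + ((1936/3 - 14059)*(-13586))*(-1/46218) = -46813/196 - 40241/3*(-13586)*(-1/46218) = -46813/196 + (546714226/3)*(-1/46218) = -46813/196 - 273357113/69327 = -56823398999/13588092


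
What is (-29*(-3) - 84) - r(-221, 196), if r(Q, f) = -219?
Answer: 222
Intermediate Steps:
(-29*(-3) - 84) - r(-221, 196) = (-29*(-3) - 84) - 1*(-219) = (87 - 84) + 219 = 3 + 219 = 222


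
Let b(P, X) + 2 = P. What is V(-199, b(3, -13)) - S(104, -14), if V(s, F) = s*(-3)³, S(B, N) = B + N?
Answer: 5283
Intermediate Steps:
b(P, X) = -2 + P
V(s, F) = -27*s (V(s, F) = s*(-27) = -27*s)
V(-199, b(3, -13)) - S(104, -14) = -27*(-199) - (104 - 14) = 5373 - 1*90 = 5373 - 90 = 5283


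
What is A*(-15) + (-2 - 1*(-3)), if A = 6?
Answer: -89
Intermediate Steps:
A*(-15) + (-2 - 1*(-3)) = 6*(-15) + (-2 - 1*(-3)) = -90 + (-2 + 3) = -90 + 1 = -89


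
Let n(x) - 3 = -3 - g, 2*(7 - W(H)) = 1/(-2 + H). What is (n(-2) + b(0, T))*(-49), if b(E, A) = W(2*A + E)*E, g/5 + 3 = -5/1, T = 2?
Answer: -1960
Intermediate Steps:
g = -40 (g = -15 + 5*(-5/1) = -15 + 5*(-5*1) = -15 + 5*(-5) = -15 - 25 = -40)
W(H) = 7 - 1/(2*(-2 + H))
b(E, A) = E*(-29 + 14*E + 28*A)/(2*(-2 + E + 2*A)) (b(E, A) = ((-29 + 14*(2*A + E))/(2*(-2 + (2*A + E))))*E = ((-29 + 14*(E + 2*A))/(2*(-2 + (E + 2*A))))*E = ((-29 + (14*E + 28*A))/(2*(-2 + E + 2*A)))*E = ((-29 + 14*E + 28*A)/(2*(-2 + E + 2*A)))*E = E*(-29 + 14*E + 28*A)/(2*(-2 + E + 2*A)))
n(x) = 40 (n(x) = 3 + (-3 - 1*(-40)) = 3 + (-3 + 40) = 3 + 37 = 40)
(n(-2) + b(0, T))*(-49) = (40 + (1/2)*0*(-29 + 14*0 + 28*2)/(-2 + 0 + 2*2))*(-49) = (40 + (1/2)*0*(-29 + 0 + 56)/(-2 + 0 + 4))*(-49) = (40 + (1/2)*0*27/2)*(-49) = (40 + (1/2)*0*(1/2)*27)*(-49) = (40 + 0)*(-49) = 40*(-49) = -1960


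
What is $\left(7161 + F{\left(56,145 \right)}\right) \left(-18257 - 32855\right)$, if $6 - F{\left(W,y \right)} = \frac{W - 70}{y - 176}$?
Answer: $- \frac{11355195256}{31} \approx -3.663 \cdot 10^{8}$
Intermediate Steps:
$F{\left(W,y \right)} = 6 - \frac{-70 + W}{-176 + y}$ ($F{\left(W,y \right)} = 6 - \frac{W - 70}{y - 176} = 6 - \frac{-70 + W}{-176 + y}$)
$\left(7161 + F{\left(56,145 \right)}\right) \left(-18257 - 32855\right) = \left(7161 + \frac{-986 - 56 + 6 \cdot 145}{-176 + 145}\right) \left(-18257 - 32855\right) = \left(7161 + \frac{-986 - 56 + 870}{-31}\right) \left(-51112\right) = \left(7161 - - \frac{172}{31}\right) \left(-51112\right) = \left(7161 + \frac{172}{31}\right) \left(-51112\right) = \frac{222163}{31} \left(-51112\right) = - \frac{11355195256}{31}$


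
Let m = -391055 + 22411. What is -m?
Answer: 368644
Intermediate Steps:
m = -368644
-m = -1*(-368644) = 368644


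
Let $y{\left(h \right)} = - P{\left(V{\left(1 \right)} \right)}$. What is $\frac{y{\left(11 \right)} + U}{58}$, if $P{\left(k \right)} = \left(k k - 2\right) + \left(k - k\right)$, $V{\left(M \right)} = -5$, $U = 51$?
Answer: $\frac{14}{29} \approx 0.48276$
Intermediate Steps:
$P{\left(k \right)} = -2 + k^{2}$ ($P{\left(k \right)} = \left(k^{2} - 2\right) + 0 = \left(-2 + k^{2}\right) + 0 = -2 + k^{2}$)
$y{\left(h \right)} = -23$ ($y{\left(h \right)} = - (-2 + \left(-5\right)^{2}) = - (-2 + 25) = \left(-1\right) 23 = -23$)
$\frac{y{\left(11 \right)} + U}{58} = \frac{-23 + 51}{58} = 28 \cdot \frac{1}{58} = \frac{14}{29}$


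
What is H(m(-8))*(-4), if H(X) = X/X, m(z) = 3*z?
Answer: -4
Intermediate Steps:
H(X) = 1
H(m(-8))*(-4) = 1*(-4) = -4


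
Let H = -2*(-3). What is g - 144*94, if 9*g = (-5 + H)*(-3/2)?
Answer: -81217/6 ≈ -13536.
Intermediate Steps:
H = 6
g = -⅙ (g = ((-5 + 6)*(-3/2))/9 = (1*(-3*½))/9 = (1*(-3/2))/9 = (⅑)*(-3/2) = -⅙ ≈ -0.16667)
g - 144*94 = -⅙ - 144*94 = -⅙ - 13536 = -81217/6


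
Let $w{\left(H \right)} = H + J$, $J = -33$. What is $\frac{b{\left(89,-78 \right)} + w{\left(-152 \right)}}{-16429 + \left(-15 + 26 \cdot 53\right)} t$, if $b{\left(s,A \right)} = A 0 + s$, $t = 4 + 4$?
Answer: $\frac{128}{2511} \approx 0.050976$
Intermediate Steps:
$t = 8$
$w{\left(H \right)} = -33 + H$ ($w{\left(H \right)} = H - 33 = -33 + H$)
$b{\left(s,A \right)} = s$ ($b{\left(s,A \right)} = 0 + s = s$)
$\frac{b{\left(89,-78 \right)} + w{\left(-152 \right)}}{-16429 + \left(-15 + 26 \cdot 53\right)} t = \frac{89 - 185}{-16429 + \left(-15 + 26 \cdot 53\right)} 8 = \frac{89 - 185}{-16429 + \left(-15 + 1378\right)} 8 = - \frac{96}{-16429 + 1363} \cdot 8 = - \frac{96}{-15066} \cdot 8 = \left(-96\right) \left(- \frac{1}{15066}\right) 8 = \frac{16}{2511} \cdot 8 = \frac{128}{2511}$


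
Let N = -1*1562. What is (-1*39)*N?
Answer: 60918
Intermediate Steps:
N = -1562
(-1*39)*N = -1*39*(-1562) = -39*(-1562) = 60918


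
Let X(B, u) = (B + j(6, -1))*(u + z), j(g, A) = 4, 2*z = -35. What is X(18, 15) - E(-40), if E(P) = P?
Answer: -15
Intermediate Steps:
z = -35/2 (z = (1/2)*(-35) = -35/2 ≈ -17.500)
X(B, u) = (4 + B)*(-35/2 + u) (X(B, u) = (B + 4)*(u - 35/2) = (4 + B)*(-35/2 + u))
X(18, 15) - E(-40) = (-70 + 4*15 - 35/2*18 + 18*15) - 1*(-40) = (-70 + 60 - 315 + 270) + 40 = -55 + 40 = -15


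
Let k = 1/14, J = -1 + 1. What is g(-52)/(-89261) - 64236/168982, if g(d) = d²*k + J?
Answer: -20182425418/52792258057 ≈ -0.38230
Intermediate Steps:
J = 0
k = 1/14 ≈ 0.071429
g(d) = d²/14 (g(d) = d²*(1/14) + 0 = d²/14 + 0 = d²/14)
g(-52)/(-89261) - 64236/168982 = ((1/14)*(-52)²)/(-89261) - 64236/168982 = ((1/14)*2704)*(-1/89261) - 64236*1/168982 = (1352/7)*(-1/89261) - 32118/84491 = -1352/624827 - 32118/84491 = -20182425418/52792258057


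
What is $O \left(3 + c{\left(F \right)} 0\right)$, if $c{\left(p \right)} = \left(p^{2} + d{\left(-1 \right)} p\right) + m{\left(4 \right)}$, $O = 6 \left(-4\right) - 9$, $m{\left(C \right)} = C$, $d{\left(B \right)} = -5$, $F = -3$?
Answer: $-99$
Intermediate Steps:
$O = -33$ ($O = -24 - 9 = -33$)
$c{\left(p \right)} = 4 + p^{2} - 5 p$ ($c{\left(p \right)} = \left(p^{2} - 5 p\right) + 4 = 4 + p^{2} - 5 p$)
$O \left(3 + c{\left(F \right)} 0\right) = - 33 \left(3 + \left(4 + \left(-3\right)^{2} - -15\right) 0\right) = - 33 \left(3 + \left(4 + 9 + 15\right) 0\right) = - 33 \left(3 + 28 \cdot 0\right) = - 33 \left(3 + 0\right) = \left(-33\right) 3 = -99$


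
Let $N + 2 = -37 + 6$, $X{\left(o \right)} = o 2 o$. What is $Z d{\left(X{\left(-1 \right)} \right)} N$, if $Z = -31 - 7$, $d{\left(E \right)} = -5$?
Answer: $-6270$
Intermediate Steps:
$X{\left(o \right)} = 2 o^{2}$
$N = -33$ ($N = -2 + \left(-37 + 6\right) = -2 - 31 = -33$)
$Z = -38$ ($Z = -31 - 7 = -38$)
$Z d{\left(X{\left(-1 \right)} \right)} N = \left(-38\right) \left(-5\right) \left(-33\right) = 190 \left(-33\right) = -6270$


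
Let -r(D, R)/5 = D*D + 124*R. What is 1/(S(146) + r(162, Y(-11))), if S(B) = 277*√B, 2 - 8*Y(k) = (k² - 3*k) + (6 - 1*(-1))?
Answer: -475590/56501652289 - 1108*√146/56501652289 ≈ -8.6542e-6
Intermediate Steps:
Y(k) = -5/8 - k²/8 + 3*k/8 (Y(k) = ¼ - ((k² - 3*k) + (6 - 1*(-1)))/8 = ¼ - ((k² - 3*k) + (6 + 1))/8 = ¼ - ((k² - 3*k) + 7)/8 = ¼ - (7 + k² - 3*k)/8 = ¼ + (-7/8 - k²/8 + 3*k/8) = -5/8 - k²/8 + 3*k/8)
r(D, R) = -620*R - 5*D² (r(D, R) = -5*(D*D + 124*R) = -5*(D² + 124*R) = -620*R - 5*D²)
1/(S(146) + r(162, Y(-11))) = 1/(277*√146 + (-620*(-5/8 - ⅛*(-11)² + (3/8)*(-11)) - 5*162²)) = 1/(277*√146 + (-620*(-5/8 - ⅛*121 - 33/8) - 5*26244)) = 1/(277*√146 + (-620*(-5/8 - 121/8 - 33/8) - 131220)) = 1/(277*√146 + (-620*(-159/8) - 131220)) = 1/(277*√146 + (24645/2 - 131220)) = 1/(277*√146 - 237795/2) = 1/(-237795/2 + 277*√146)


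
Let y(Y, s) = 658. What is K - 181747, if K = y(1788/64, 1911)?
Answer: -181089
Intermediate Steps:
K = 658
K - 181747 = 658 - 181747 = -181089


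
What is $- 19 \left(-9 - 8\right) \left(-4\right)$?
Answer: $-1292$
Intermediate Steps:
$- 19 \left(-9 - 8\right) \left(-4\right) = \left(-19\right) \left(-17\right) \left(-4\right) = 323 \left(-4\right) = -1292$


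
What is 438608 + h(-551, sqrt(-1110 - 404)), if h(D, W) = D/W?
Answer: 438608 + 551*I*sqrt(1514)/1514 ≈ 4.3861e+5 + 14.161*I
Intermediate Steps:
438608 + h(-551, sqrt(-1110 - 404)) = 438608 - 551/sqrt(-1110 - 404) = 438608 - 551*(-I*sqrt(1514)/1514) = 438608 - (-551)*I*sqrt(1514)/1514 = 438608 + 551*I*sqrt(1514)/1514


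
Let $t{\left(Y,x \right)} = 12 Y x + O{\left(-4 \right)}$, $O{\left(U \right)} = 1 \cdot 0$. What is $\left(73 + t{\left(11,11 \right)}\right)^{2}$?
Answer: $2325625$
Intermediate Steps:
$O{\left(U \right)} = 0$
$t{\left(Y,x \right)} = 12 Y x$ ($t{\left(Y,x \right)} = 12 Y x + 0 = 12 Y x$)
$\left(73 + t{\left(11,11 \right)}\right)^{2} = \left(73 + 12 \cdot 11 \cdot 11\right)^{2} = \left(73 + 1452\right)^{2} = 1525^{2} = 2325625$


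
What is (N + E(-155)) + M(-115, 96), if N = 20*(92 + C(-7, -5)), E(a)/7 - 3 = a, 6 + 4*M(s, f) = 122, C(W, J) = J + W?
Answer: 565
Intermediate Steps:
M(s, f) = 29 (M(s, f) = -3/2 + (¼)*122 = -3/2 + 61/2 = 29)
E(a) = 21 + 7*a
N = 1600 (N = 20*(92 + (-5 - 7)) = 20*(92 - 12) = 20*80 = 1600)
(N + E(-155)) + M(-115, 96) = (1600 + (21 + 7*(-155))) + 29 = (1600 + (21 - 1085)) + 29 = (1600 - 1064) + 29 = 536 + 29 = 565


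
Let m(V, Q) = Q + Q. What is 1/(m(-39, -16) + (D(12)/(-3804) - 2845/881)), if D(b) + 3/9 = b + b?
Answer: -10053972/354256795 ≈ -0.028380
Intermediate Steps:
D(b) = -⅓ + 2*b (D(b) = -⅓ + (b + b) = -⅓ + 2*b)
m(V, Q) = 2*Q
1/(m(-39, -16) + (D(12)/(-3804) - 2845/881)) = 1/(2*(-16) + ((-⅓ + 2*12)/(-3804) - 2845/881)) = 1/(-32 + ((-⅓ + 24)*(-1/3804) - 2845*1/881)) = 1/(-32 + ((71/3)*(-1/3804) - 2845/881)) = 1/(-32 + (-71/11412 - 2845/881)) = 1/(-32 - 32529691/10053972) = 1/(-354256795/10053972) = -10053972/354256795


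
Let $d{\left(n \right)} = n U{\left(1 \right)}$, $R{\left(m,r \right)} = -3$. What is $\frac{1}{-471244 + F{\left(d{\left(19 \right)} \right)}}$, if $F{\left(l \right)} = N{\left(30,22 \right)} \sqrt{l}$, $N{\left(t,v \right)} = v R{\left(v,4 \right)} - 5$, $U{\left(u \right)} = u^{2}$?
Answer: $- \frac{471244}{222070811757} + \frac{71 \sqrt{19}}{222070811757} \approx -2.1207 \cdot 10^{-6}$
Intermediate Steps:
$N{\left(t,v \right)} = -5 - 3 v$ ($N{\left(t,v \right)} = v \left(-3\right) - 5 = - 3 v - 5 = -5 - 3 v$)
$d{\left(n \right)} = n$ ($d{\left(n \right)} = n 1^{2} = n 1 = n$)
$F{\left(l \right)} = - 71 \sqrt{l}$ ($F{\left(l \right)} = \left(-5 - 66\right) \sqrt{l} = - 71 \sqrt{l}$)
$\frac{1}{-471244 + F{\left(d{\left(19 \right)} \right)}} = \frac{1}{-471244 - 71 \sqrt{19}}$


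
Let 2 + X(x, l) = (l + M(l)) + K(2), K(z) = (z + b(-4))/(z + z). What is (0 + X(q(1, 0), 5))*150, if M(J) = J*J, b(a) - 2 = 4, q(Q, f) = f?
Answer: 4500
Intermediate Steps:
b(a) = 6 (b(a) = 2 + 4 = 6)
M(J) = J²
K(z) = (6 + z)/(2*z) (K(z) = (z + 6)/(z + z) = (6 + z)/((2*z)) = (6 + z)*(1/(2*z)) = (6 + z)/(2*z))
X(x, l) = l + l² (X(x, l) = -2 + ((l + l²) + (½)*(6 + 2)/2) = -2 + ((l + l²) + (½)*(½)*8) = -2 + ((l + l²) + 2) = -2 + (2 + l + l²) = l + l²)
(0 + X(q(1, 0), 5))*150 = (0 + 5*(1 + 5))*150 = (0 + 5*6)*150 = (0 + 30)*150 = 30*150 = 4500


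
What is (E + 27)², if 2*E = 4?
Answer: 841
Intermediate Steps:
E = 2 (E = (½)*4 = 2)
(E + 27)² = (2 + 27)² = 29² = 841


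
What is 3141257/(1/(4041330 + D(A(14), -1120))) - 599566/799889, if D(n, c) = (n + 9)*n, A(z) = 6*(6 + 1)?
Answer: 10159857903538202690/799889 ≈ 1.2702e+13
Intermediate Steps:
A(z) = 42 (A(z) = 6*7 = 42)
D(n, c) = n*(9 + n) (D(n, c) = (9 + n)*n = n*(9 + n))
3141257/(1/(4041330 + D(A(14), -1120))) - 599566/799889 = 3141257/(1/(4041330 + 42*(9 + 42))) - 599566/799889 = 3141257/(1/(4041330 + 42*51)) - 599566*1/799889 = 3141257/(1/(4041330 + 2142)) - 599566/799889 = 3141257/(1/4043472) - 599566/799889 = 3141257*4043472 - 599566/799889 = 12701584724304 - 599566/799889 = 10159857903538202690/799889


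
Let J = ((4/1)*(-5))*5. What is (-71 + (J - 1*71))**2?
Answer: 58564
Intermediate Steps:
J = -100 (J = ((4*1)*(-5))*5 = (4*(-5))*5 = -20*5 = -100)
(-71 + (J - 1*71))**2 = (-71 + (-100 - 1*71))**2 = (-71 + (-100 - 71))**2 = (-71 - 171)**2 = (-242)**2 = 58564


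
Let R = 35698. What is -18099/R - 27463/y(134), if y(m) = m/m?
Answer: -980392273/35698 ≈ -27464.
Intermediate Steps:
y(m) = 1
-18099/R - 27463/y(134) = -18099/35698 - 27463/1 = -18099*1/35698 - 27463*1 = -18099/35698 - 27463 = -980392273/35698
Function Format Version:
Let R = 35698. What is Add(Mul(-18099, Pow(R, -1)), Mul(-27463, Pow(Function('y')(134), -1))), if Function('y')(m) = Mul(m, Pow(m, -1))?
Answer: Rational(-980392273, 35698) ≈ -27464.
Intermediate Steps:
Function('y')(m) = 1
Add(Mul(-18099, Pow(R, -1)), Mul(-27463, Pow(Function('y')(134), -1))) = Add(Mul(-18099, Pow(35698, -1)), Mul(-27463, Pow(1, -1))) = Add(Mul(-18099, Rational(1, 35698)), Mul(-27463, 1)) = Add(Rational(-18099, 35698), -27463) = Rational(-980392273, 35698)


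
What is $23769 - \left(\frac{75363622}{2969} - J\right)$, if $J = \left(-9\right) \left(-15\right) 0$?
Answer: $- \frac{4793461}{2969} \approx -1614.5$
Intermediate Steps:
$J = 0$ ($J = 135 \cdot 0 = 0$)
$23769 - \left(\frac{75363622}{2969} - J\right) = 23769 - \frac{75363622}{2969} = - \frac{4793461}{2969}$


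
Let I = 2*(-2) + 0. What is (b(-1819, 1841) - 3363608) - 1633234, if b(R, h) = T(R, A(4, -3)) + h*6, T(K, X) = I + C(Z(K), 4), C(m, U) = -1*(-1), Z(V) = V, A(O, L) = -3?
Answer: -4985799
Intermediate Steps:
C(m, U) = 1
I = -4 (I = -4 + 0 = -4)
T(K, X) = -3 (T(K, X) = -4 + 1 = -3)
b(R, h) = -3 + 6*h (b(R, h) = -3 + h*6 = -3 + 6*h)
(b(-1819, 1841) - 3363608) - 1633234 = ((-3 + 6*1841) - 3363608) - 1633234 = ((-3 + 11046) - 3363608) - 1633234 = (11043 - 3363608) - 1633234 = -3352565 - 1633234 = -4985799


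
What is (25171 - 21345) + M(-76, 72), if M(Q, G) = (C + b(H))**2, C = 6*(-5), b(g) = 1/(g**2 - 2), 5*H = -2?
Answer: 10069841/2116 ≈ 4758.9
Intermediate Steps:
H = -2/5 (H = (1/5)*(-2) = -2/5 ≈ -0.40000)
b(g) = 1/(-2 + g**2)
C = -30
M(Q, G) = 1974025/2116 (M(Q, G) = (-30 + 1/(-2 + (-2/5)**2))**2 = (-30 + 1/(-2 + 4/25))**2 = (-30 + 1/(-46/25))**2 = (-30 - 25/46)**2 = (-1405/46)**2 = 1974025/2116)
(25171 - 21345) + M(-76, 72) = (25171 - 21345) + 1974025/2116 = 3826 + 1974025/2116 = 10069841/2116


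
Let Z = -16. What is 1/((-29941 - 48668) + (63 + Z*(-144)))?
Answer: -1/76242 ≈ -1.3116e-5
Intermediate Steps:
1/((-29941 - 48668) + (63 + Z*(-144))) = 1/((-29941 - 48668) + (63 - 16*(-144))) = 1/(-78609 + (63 + 2304)) = 1/(-78609 + 2367) = 1/(-76242) = -1/76242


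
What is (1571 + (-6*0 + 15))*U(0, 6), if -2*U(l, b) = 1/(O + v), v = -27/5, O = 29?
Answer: -3965/118 ≈ -33.602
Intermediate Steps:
v = -27/5 (v = -27*⅕ = -27/5 ≈ -5.4000)
U(l, b) = -5/236 (U(l, b) = -1/(2*(29 - 27/5)) = -1/(2*118/5) = -½*5/118 = -5/236)
(1571 + (-6*0 + 15))*U(0, 6) = (1571 + (-6*0 + 15))*(-5/236) = (1571 + (0 + 15))*(-5/236) = (1571 + 15)*(-5/236) = 1586*(-5/236) = -3965/118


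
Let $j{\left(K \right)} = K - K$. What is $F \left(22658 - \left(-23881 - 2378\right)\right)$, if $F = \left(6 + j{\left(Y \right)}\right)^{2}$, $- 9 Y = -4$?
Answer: $1761012$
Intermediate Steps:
$Y = \frac{4}{9}$ ($Y = \left(- \frac{1}{9}\right) \left(-4\right) = \frac{4}{9} \approx 0.44444$)
$j{\left(K \right)} = 0$
$F = 36$ ($F = \left(6 + 0\right)^{2} = 6^{2} = 36$)
$F \left(22658 - \left(-23881 - 2378\right)\right) = 36 \left(22658 - \left(-23881 - 2378\right)\right) = 36 \left(22658 - -26259\right) = 36 \left(22658 + 26259\right) = 36 \cdot 48917 = 1761012$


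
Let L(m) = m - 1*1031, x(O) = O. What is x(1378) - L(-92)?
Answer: 2501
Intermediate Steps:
L(m) = -1031 + m (L(m) = m - 1031 = -1031 + m)
x(1378) - L(-92) = 1378 - (-1031 - 92) = 1378 - 1*(-1123) = 1378 + 1123 = 2501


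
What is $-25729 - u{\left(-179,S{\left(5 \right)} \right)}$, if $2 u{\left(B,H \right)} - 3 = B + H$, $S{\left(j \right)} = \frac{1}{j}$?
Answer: $- \frac{256411}{10} \approx -25641.0$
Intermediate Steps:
$u{\left(B,H \right)} = \frac{3}{2} + \frac{B}{2} + \frac{H}{2}$ ($u{\left(B,H \right)} = \frac{3}{2} + \frac{B + H}{2} = \frac{3}{2} + \left(\frac{B}{2} + \frac{H}{2}\right) = \frac{3}{2} + \frac{B}{2} + \frac{H}{2}$)
$-25729 - u{\left(-179,S{\left(5 \right)} \right)} = -25729 - \left(\frac{3}{2} + \frac{1}{2} \left(-179\right) + \frac{1}{2 \cdot 5}\right) = -25729 - \left(\frac{3}{2} - \frac{179}{2} + \frac{1}{2} \cdot \frac{1}{5}\right) = -25729 - \left(\frac{3}{2} - \frac{179}{2} + \frac{1}{10}\right) = -25729 - - \frac{879}{10} = -25729 + \frac{879}{10} = - \frac{256411}{10}$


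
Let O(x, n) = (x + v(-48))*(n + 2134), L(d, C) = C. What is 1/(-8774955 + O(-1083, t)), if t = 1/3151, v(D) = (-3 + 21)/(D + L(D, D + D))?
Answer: -25208/279464561915 ≈ -9.0201e-8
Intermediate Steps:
v(D) = 6/D (v(D) = (-3 + 21)/(D + (D + D)) = 18/(D + 2*D) = 18/((3*D)) = 18*(1/(3*D)) = 6/D)
t = 1/3151 ≈ 0.00031736
O(x, n) = (2134 + n)*(-⅛ + x) (O(x, n) = (x + 6/(-48))*(n + 2134) = (x + 6*(-1/48))*(2134 + n) = (x - ⅛)*(2134 + n) = (-⅛ + x)*(2134 + n) = (2134 + n)*(-⅛ + x))
1/(-8774955 + O(-1083, t)) = 1/(-8774955 + (-1067/4 + 2134*(-1083) - ⅛*1/3151 + (1/3151)*(-1083))) = 1/(-8774955 + (-1067/4 - 2311122 - 1/25208 - 1083/3151)) = 1/(-8774955 - 58265496275/25208) = 1/(-279464561915/25208) = -25208/279464561915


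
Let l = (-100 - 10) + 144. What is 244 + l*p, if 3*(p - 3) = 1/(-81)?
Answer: 84044/243 ≈ 345.86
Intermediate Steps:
p = 728/243 (p = 3 + (1/3)/(-81) = 3 + (1/3)*(-1/81) = 3 - 1/243 = 728/243 ≈ 2.9959)
l = 34 (l = -110 + 144 = 34)
244 + l*p = 244 + 34*(728/243) = 244 + 24752/243 = 84044/243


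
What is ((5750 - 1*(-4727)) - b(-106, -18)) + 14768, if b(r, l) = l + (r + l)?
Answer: 25387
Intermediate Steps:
b(r, l) = r + 2*l (b(r, l) = l + (l + r) = r + 2*l)
((5750 - 1*(-4727)) - b(-106, -18)) + 14768 = ((5750 - 1*(-4727)) - (-106 + 2*(-18))) + 14768 = ((5750 + 4727) - (-106 - 36)) + 14768 = (10477 - 1*(-142)) + 14768 = (10477 + 142) + 14768 = 10619 + 14768 = 25387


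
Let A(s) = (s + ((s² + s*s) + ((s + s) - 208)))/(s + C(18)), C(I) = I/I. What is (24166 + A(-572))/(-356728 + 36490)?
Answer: -2191057/30475983 ≈ -0.071895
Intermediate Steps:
C(I) = 1
A(s) = (-208 + 2*s² + 3*s)/(1 + s) (A(s) = (s + ((s² + s*s) + ((s + s) - 208)))/(s + 1) = (s + ((s² + s²) + (2*s - 208)))/(1 + s) = (s + (2*s² + (-208 + 2*s)))/(1 + s) = (s + (-208 + 2*s + 2*s²))/(1 + s) = (-208 + 2*s² + 3*s)/(1 + s))
(24166 + A(-572))/(-356728 + 36490) = (24166 + (-208 + 2*(-572)² + 3*(-572))/(1 - 572))/(-356728 + 36490) = (24166 + (-208 + 2*327184 - 1716)/(-571))/(-320238) = (24166 - (-208 + 654368 - 1716)/571)*(-1/320238) = (24166 - 1/571*652444)*(-1/320238) = (24166 - 652444/571)*(-1/320238) = (13146342/571)*(-1/320238) = -2191057/30475983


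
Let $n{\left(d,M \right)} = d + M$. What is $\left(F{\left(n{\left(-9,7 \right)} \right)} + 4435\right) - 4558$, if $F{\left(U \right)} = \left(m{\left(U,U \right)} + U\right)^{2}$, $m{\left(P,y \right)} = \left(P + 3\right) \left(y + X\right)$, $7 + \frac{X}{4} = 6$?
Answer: $-59$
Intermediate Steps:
$X = -4$ ($X = -28 + 4 \cdot 6 = -28 + 24 = -4$)
$n{\left(d,M \right)} = M + d$
$m{\left(P,y \right)} = \left(-4 + y\right) \left(3 + P\right)$ ($m{\left(P,y \right)} = \left(P + 3\right) \left(y - 4\right) = \left(3 + P\right) \left(-4 + y\right) = \left(-4 + y\right) \left(3 + P\right)$)
$F{\left(U \right)} = \left(-12 + U^{2}\right)^{2}$ ($F{\left(U \right)} = \left(\left(-12 - 4 U + 3 U + U U\right) + U\right)^{2} = \left(\left(-12 - 4 U + 3 U + U^{2}\right) + U\right)^{2} = \left(\left(-12 + U^{2} - U\right) + U\right)^{2} = \left(-12 + U^{2}\right)^{2}$)
$\left(F{\left(n{\left(-9,7 \right)} \right)} + 4435\right) - 4558 = \left(\left(-12 + \left(7 - 9\right)^{2}\right)^{2} + 4435\right) - 4558 = \left(\left(-12 + \left(-2\right)^{2}\right)^{2} + 4435\right) - 4558 = \left(\left(-12 + 4\right)^{2} + 4435\right) - 4558 = \left(\left(-8\right)^{2} + 4435\right) - 4558 = \left(64 + 4435\right) - 4558 = 4499 - 4558 = -59$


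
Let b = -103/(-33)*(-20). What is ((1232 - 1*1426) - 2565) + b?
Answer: -93107/33 ≈ -2821.4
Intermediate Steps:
b = -2060/33 (b = -103*(-1/33)*(-20) = (103/33)*(-20) = -2060/33 ≈ -62.424)
((1232 - 1*1426) - 2565) + b = ((1232 - 1*1426) - 2565) - 2060/33 = ((1232 - 1426) - 2565) - 2060/33 = (-194 - 2565) - 2060/33 = -2759 - 2060/33 = -93107/33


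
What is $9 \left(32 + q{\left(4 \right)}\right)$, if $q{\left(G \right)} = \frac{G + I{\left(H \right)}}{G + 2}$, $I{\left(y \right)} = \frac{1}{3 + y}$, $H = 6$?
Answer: $\frac{1765}{6} \approx 294.17$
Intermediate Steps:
$q{\left(G \right)} = \frac{\frac{1}{9} + G}{2 + G}$ ($q{\left(G \right)} = \frac{G + \frac{1}{3 + 6}}{G + 2} = \frac{G + \frac{1}{9}}{2 + G} = \frac{\frac{1}{9} + G}{2 + G}$)
$9 \left(32 + q{\left(4 \right)}\right) = 9 \left(32 + \frac{\frac{1}{9} + 4}{2 + 4}\right) = 9 \left(32 + \frac{1}{6} \cdot \frac{37}{9}\right) = 9 \left(32 + \frac{37}{54}\right) = 9 \cdot \frac{1765}{54} = \frac{1765}{6}$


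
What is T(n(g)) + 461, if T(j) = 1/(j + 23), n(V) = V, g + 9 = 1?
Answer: 6916/15 ≈ 461.07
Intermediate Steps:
g = -8 (g = -9 + 1 = -8)
T(j) = 1/(23 + j)
T(n(g)) + 461 = 1/(23 - 8) + 461 = 1/15 + 461 = 6916/15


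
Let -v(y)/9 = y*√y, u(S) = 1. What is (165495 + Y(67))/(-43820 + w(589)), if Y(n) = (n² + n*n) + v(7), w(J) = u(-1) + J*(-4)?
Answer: -174473/46175 + 63*√7/46175 ≈ -3.7749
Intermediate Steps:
v(y) = -9*y^(3/2) (v(y) = -9*y*√y = -9*y^(3/2))
w(J) = 1 - 4*J (w(J) = 1 + J*(-4) = 1 - 4*J)
Y(n) = -63*√7 + 2*n² (Y(n) = (n² + n*n) - 63*√7 = (n² + n²) - 63*√7 = 2*n² - 63*√7 = -63*√7 + 2*n²)
(165495 + Y(67))/(-43820 + w(589)) = (165495 + (-63*√7 + 2*67²))/(-43820 + (1 - 4*589)) = (165495 + (-63*√7 + 2*4489))/(-43820 + (1 - 2356)) = (165495 + (-63*√7 + 8978))/(-43820 - 2355) = (165495 + (8978 - 63*√7))/(-46175) = (174473 - 63*√7)*(-1/46175) = -174473/46175 + 63*√7/46175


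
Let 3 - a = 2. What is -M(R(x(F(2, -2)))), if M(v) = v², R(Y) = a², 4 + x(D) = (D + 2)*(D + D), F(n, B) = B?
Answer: -1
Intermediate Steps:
a = 1 (a = 3 - 1*2 = 3 - 2 = 1)
x(D) = -4 + 2*D*(2 + D) (x(D) = -4 + (D + 2)*(D + D) = -4 + (2 + D)*(2*D) = -4 + 2*D*(2 + D))
R(Y) = 1 (R(Y) = 1² = 1)
-M(R(x(F(2, -2)))) = -1*1² = -1*1 = -1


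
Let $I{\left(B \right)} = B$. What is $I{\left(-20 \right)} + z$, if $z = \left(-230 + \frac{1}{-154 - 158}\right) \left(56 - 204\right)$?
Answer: $\frac{2653597}{78} \approx 34021.0$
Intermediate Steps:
$z = \frac{2655157}{78}$ ($z = \left(-230 + \frac{1}{-312}\right) \left(-148\right) = \left(-230 - \frac{1}{312}\right) \left(-148\right) = \left(- \frac{71761}{312}\right) \left(-148\right) = \frac{2655157}{78} \approx 34041.0$)
$I{\left(-20 \right)} + z = -20 + \frac{2655157}{78} = \frac{2653597}{78}$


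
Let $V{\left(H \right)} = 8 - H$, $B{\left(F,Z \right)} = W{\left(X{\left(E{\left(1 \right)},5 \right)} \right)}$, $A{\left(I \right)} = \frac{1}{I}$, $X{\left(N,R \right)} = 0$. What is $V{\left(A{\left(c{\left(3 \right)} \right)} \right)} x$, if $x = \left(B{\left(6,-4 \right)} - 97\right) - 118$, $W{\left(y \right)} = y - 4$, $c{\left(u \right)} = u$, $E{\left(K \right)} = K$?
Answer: $-1679$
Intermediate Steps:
$W{\left(y \right)} = -4 + y$
$B{\left(F,Z \right)} = -4$ ($B{\left(F,Z \right)} = -4 + 0 = -4$)
$x = -219$ ($x = \left(-4 - 97\right) - 118 = -101 - 118 = -219$)
$V{\left(A{\left(c{\left(3 \right)} \right)} \right)} x = \left(8 - \frac{1}{3}\right) \left(-219\right) = \frac{23}{3} \left(-219\right) = -1679$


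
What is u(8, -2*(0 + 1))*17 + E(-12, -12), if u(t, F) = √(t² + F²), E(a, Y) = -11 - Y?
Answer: 1 + 34*√17 ≈ 141.19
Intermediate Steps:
u(t, F) = √(F² + t²)
u(8, -2*(0 + 1))*17 + E(-12, -12) = √((-2*(0 + 1))² + 8²)*17 + (-11 - 1*(-12)) = √((-2*1)² + 64)*17 + (-11 + 12) = √((-2)² + 64)*17 + 1 = √(4 + 64)*17 + 1 = √68*17 + 1 = (2*√17)*17 + 1 = 34*√17 + 1 = 1 + 34*√17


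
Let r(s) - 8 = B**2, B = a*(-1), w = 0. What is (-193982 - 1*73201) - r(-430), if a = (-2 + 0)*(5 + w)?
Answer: -267291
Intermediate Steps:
a = -10 (a = (-2 + 0)*(5 + 0) = -2*5 = -10)
B = 10 (B = -10*(-1) = 10)
r(s) = 108 (r(s) = 8 + 10**2 = 8 + 100 = 108)
(-193982 - 1*73201) - r(-430) = (-193982 - 1*73201) - 1*108 = (-193982 - 73201) - 108 = -267183 - 108 = -267291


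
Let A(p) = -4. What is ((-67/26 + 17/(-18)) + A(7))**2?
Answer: 774400/13689 ≈ 56.571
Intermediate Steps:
((-67/26 + 17/(-18)) + A(7))**2 = ((-67/26 + 17/(-18)) - 4)**2 = ((-67*1/26 + 17*(-1/18)) - 4)**2 = ((-67/26 - 17/18) - 4)**2 = (-412/117 - 4)**2 = (-880/117)**2 = 774400/13689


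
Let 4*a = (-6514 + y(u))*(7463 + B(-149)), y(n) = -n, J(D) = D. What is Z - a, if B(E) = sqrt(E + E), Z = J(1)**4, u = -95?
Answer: 47905001/4 + 6419*I*sqrt(298)/4 ≈ 1.1976e+7 + 27702.0*I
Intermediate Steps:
Z = 1 (Z = 1**4 = 1)
B(E) = sqrt(2)*sqrt(E) (B(E) = sqrt(2*E) = sqrt(2)*sqrt(E))
a = -47904997/4 - 6419*I*sqrt(298)/4 (a = ((-6514 - 1*(-95))*(7463 + sqrt(2)*sqrt(-149)))/4 = ((-6514 + 95)*(7463 + sqrt(2)*(I*sqrt(149))))/4 = (-6419*(7463 + I*sqrt(298)))/4 = (-47904997 - 6419*I*sqrt(298))/4 = -47904997/4 - 6419*I*sqrt(298)/4 ≈ -1.1976e+7 - 27702.0*I)
Z - a = 1 - (-47904997/4 - 6419*I*sqrt(298)/4) = 1 + (47904997/4 + 6419*I*sqrt(298)/4) = 47905001/4 + 6419*I*sqrt(298)/4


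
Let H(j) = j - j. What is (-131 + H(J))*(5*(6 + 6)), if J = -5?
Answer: -7860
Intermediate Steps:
H(j) = 0
(-131 + H(J))*(5*(6 + 6)) = (-131 + 0)*(5*(6 + 6)) = -655*12 = -131*60 = -7860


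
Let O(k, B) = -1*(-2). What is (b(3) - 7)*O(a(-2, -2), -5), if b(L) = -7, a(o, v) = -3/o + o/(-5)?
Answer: -28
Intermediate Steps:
a(o, v) = -3/o - o/5 (a(o, v) = -3/o + o*(-⅕) = -3/o - o/5)
O(k, B) = 2
(b(3) - 7)*O(a(-2, -2), -5) = (-7 - 7)*2 = -14*2 = -28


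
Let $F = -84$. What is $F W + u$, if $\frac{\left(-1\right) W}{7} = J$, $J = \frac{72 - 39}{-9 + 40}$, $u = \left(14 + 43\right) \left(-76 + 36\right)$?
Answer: $- \frac{51276}{31} \approx -1654.1$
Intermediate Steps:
$u = -2280$ ($u = 57 \left(-40\right) = -2280$)
$J = \frac{33}{31} \approx 1.0645$
$W = - \frac{231}{31}$ ($W = \left(-7\right) \frac{33}{31} = - \frac{231}{31} \approx -7.4516$)
$F W + u = \left(-84\right) \left(- \frac{231}{31}\right) - 2280 = \frac{19404}{31} - 2280 = - \frac{51276}{31}$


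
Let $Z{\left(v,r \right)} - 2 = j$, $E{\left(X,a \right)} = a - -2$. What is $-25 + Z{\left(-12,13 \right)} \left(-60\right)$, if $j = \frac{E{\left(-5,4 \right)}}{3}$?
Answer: $-265$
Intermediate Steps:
$E{\left(X,a \right)} = 2 + a$ ($E{\left(X,a \right)} = a + 2 = 2 + a$)
$j = 2$ ($j = \frac{2 + 4}{3} = 6 \cdot \frac{1}{3} = 2$)
$Z{\left(v,r \right)} = 4$ ($Z{\left(v,r \right)} = 2 + 2 = 4$)
$-25 + Z{\left(-12,13 \right)} \left(-60\right) = -25 + 4 \left(-60\right) = -25 - 240 = -265$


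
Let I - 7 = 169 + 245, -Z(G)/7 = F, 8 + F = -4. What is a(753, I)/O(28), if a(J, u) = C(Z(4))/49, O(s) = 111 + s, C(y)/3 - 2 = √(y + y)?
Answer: 6/6811 + 6*√42/6811 ≈ 0.0065900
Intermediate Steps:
F = -12 (F = -8 - 4 = -12)
Z(G) = 84 (Z(G) = -7*(-12) = 84)
I = 421 (I = 7 + (169 + 245) = 7 + 414 = 421)
C(y) = 6 + 3*√2*√y (C(y) = 6 + 3*√(y + y) = 6 + 3*√(2*y) = 6 + 3*(√2*√y) = 6 + 3*√2*√y)
a(J, u) = 6/49 + 6*√42/49 (a(J, u) = (6 + 3*√2*√84)/49 = (6 + 3*√2*(2*√21))*(1/49) = (6 + 6*√42)*(1/49) = 6/49 + 6*√42/49)
a(753, I)/O(28) = (6/49 + 6*√42/49)/(111 + 28) = (6/49 + 6*√42/49)/139 = (6/49 + 6*√42/49)*(1/139) = 6/6811 + 6*√42/6811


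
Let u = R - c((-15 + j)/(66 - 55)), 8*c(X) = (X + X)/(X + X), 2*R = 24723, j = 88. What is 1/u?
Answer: 8/98891 ≈ 8.0897e-5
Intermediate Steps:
R = 24723/2 (R = (½)*24723 = 24723/2 ≈ 12362.)
c(X) = ⅛ (c(X) = ((X + X)/(X + X))/8 = ((2*X)/((2*X)))/8 = ((2*X)*(1/(2*X)))/8 = (⅛)*1 = ⅛)
u = 98891/8 (u = 24723/2 - 1*⅛ = 24723/2 - ⅛ = 98891/8 ≈ 12361.)
1/u = 1/(98891/8) = 8/98891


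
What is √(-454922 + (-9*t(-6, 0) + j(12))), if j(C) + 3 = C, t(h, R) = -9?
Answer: 4*I*√28427 ≈ 674.41*I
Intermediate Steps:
j(C) = -3 + C
√(-454922 + (-9*t(-6, 0) + j(12))) = √(-454922 + (-9*(-9) + (-3 + 12))) = √(-454922 + (81 + 9)) = √(-454922 + 90) = √(-454832) = 4*I*√28427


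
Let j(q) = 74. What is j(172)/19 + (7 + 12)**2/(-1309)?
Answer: 90007/24871 ≈ 3.6190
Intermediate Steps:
j(172)/19 + (7 + 12)**2/(-1309) = 74/19 + (7 + 12)**2/(-1309) = 74*(1/19) + 19**2*(-1/1309) = 74/19 + 361*(-1/1309) = 74/19 - 361/1309 = 90007/24871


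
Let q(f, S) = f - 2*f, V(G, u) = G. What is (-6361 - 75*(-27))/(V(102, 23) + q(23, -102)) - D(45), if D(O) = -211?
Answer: 12333/79 ≈ 156.11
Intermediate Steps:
q(f, S) = -f
(-6361 - 75*(-27))/(V(102, 23) + q(23, -102)) - D(45) = (-6361 - 75*(-27))/(102 - 1*23) - 1*(-211) = (-6361 + 2025)/(102 - 23) + 211 = -4336/79 + 211 = 12333/79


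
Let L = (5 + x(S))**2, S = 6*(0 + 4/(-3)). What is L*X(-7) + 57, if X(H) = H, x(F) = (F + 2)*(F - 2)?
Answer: -29518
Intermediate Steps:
S = -8 (S = 6*(0 + 4*(-1/3)) = 6*(0 - 4/3) = 6*(-4/3) = -8)
x(F) = (-2 + F)*(2 + F) (x(F) = (2 + F)*(-2 + F) = (-2 + F)*(2 + F))
L = 4225 (L = (5 + (-4 + (-8)**2))**2 = (5 + (-4 + 64))**2 = (5 + 60)**2 = 65**2 = 4225)
L*X(-7) + 57 = 4225*(-7) + 57 = -29575 + 57 = -29518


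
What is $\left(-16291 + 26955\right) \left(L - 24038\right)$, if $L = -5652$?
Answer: $-316614160$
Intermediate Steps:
$\left(-16291 + 26955\right) \left(L - 24038\right) = \left(-16291 + 26955\right) \left(-5652 - 24038\right) = 10664 \left(-29690\right) = -316614160$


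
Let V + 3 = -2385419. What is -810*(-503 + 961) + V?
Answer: -2756402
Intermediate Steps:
V = -2385422 (V = -3 - 2385419 = -2385422)
-810*(-503 + 961) + V = -810*(-503 + 961) - 2385422 = -810*458 - 2385422 = -370980 - 2385422 = -2756402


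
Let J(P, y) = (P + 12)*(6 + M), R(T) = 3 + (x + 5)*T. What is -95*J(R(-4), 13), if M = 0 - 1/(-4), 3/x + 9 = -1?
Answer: 9025/4 ≈ 2256.3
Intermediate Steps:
x = -3/10 (x = 3/(-9 - 1) = 3/(-10) = 3*(-⅒) = -3/10 ≈ -0.30000)
M = ¼ (M = 0 - 1*(-¼) = 0 + ¼ = ¼ ≈ 0.25000)
R(T) = 3 + 47*T/10 (R(T) = 3 + (-3/10 + 5)*T = 3 + 47*T/10)
J(P, y) = 75 + 25*P/4 (J(P, y) = (P + 12)*(6 + ¼) = (12 + P)*(25/4) = 75 + 25*P/4)
-95*J(R(-4), 13) = -95*(75 + 25*(3 + (47/10)*(-4))/4) = -95*(75 + 25*(3 - 94/5)/4) = -95*(75 + (25/4)*(-79/5)) = -95*(75 - 395/4) = -95*(-95/4) = 9025/4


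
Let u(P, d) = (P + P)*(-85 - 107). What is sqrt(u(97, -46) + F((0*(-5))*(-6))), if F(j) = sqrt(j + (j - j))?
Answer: 8*I*sqrt(582) ≈ 193.0*I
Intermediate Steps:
u(P, d) = -384*P (u(P, d) = (2*P)*(-192) = -384*P)
F(j) = sqrt(j) (F(j) = sqrt(j + 0) = sqrt(j))
sqrt(u(97, -46) + F((0*(-5))*(-6))) = sqrt(-384*97 + sqrt((0*(-5))*(-6))) = sqrt(-37248 + sqrt(0*(-6))) = sqrt(-37248 + sqrt(0)) = sqrt(-37248 + 0) = sqrt(-37248) = 8*I*sqrt(582)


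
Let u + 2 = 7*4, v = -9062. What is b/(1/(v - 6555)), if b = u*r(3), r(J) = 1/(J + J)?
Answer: -203021/3 ≈ -67674.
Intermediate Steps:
r(J) = 1/(2*J)
u = 26 (u = -2 + 7*4 = -2 + 28 = 26)
b = 13/3 (b = 26*((1/2)/3) = 26*((1/2)*(1/3)) = 26*(1/6) = 13/3 ≈ 4.3333)
b/(1/(v - 6555)) = 13/(3*(1/(-9062 - 6555))) = 13/(3*(1/(-15617))) = 13/(3*(-1/15617)) = (13/3)*(-15617) = -203021/3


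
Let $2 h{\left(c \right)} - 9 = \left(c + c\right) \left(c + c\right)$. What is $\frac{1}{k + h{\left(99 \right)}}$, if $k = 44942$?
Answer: $\frac{2}{129097} \approx 1.5492 \cdot 10^{-5}$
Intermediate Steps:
$h{\left(c \right)} = \frac{9}{2} + 2 c^{2}$ ($h{\left(c \right)} = \frac{9}{2} + \frac{\left(c + c\right) \left(c + c\right)}{2} = \frac{9}{2} + \frac{2 c 2 c}{2} = \frac{9}{2} + \frac{4 c^{2}}{2} = \frac{9}{2} + 2 c^{2}$)
$\frac{1}{k + h{\left(99 \right)}} = \frac{1}{44942 + \left(\frac{9}{2} + 2 \cdot 99^{2}\right)} = \frac{1}{44942 + \left(\frac{9}{2} + 2 \cdot 9801\right)} = \frac{1}{44942 + \left(\frac{9}{2} + 19602\right)} = \frac{1}{44942 + \frac{39213}{2}} = \frac{1}{\frac{129097}{2}} = \frac{2}{129097}$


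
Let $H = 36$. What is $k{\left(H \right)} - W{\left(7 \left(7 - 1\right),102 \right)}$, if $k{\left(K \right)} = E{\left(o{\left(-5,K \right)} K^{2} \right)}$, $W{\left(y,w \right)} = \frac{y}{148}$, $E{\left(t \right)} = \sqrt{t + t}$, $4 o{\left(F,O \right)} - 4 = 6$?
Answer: $- \frac{21}{74} + 36 \sqrt{5} \approx 80.215$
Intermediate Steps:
$o{\left(F,O \right)} = \frac{5}{2}$ ($o{\left(F,O \right)} = 1 + \frac{1}{4} \cdot 6 = 1 + \frac{3}{2} = \frac{5}{2}$)
$E{\left(t \right)} = \sqrt{2} \sqrt{t}$ ($E{\left(t \right)} = \sqrt{2 t} = \sqrt{2} \sqrt{t}$)
$W{\left(y,w \right)} = \frac{y}{148}$ ($W{\left(y,w \right)} = y \frac{1}{148} = \frac{y}{148}$)
$k{\left(K \right)} = \sqrt{5} \sqrt{K^{2}}$ ($k{\left(K \right)} = \sqrt{2} \sqrt{\frac{5 K^{2}}{2}} = \sqrt{2} \frac{\sqrt{10} \sqrt{K^{2}}}{2} = \sqrt{5} \sqrt{K^{2}}$)
$k{\left(H \right)} - W{\left(7 \left(7 - 1\right),102 \right)} = \sqrt{5} \sqrt{36^{2}} - \frac{7 \left(7 - 1\right)}{148} = \sqrt{5} \sqrt{1296} - \frac{7 \cdot 6}{148} = \sqrt{5} \cdot 36 - \frac{1}{148} \cdot 42 = 36 \sqrt{5} - \frac{21}{74} = - \frac{21}{74} + 36 \sqrt{5}$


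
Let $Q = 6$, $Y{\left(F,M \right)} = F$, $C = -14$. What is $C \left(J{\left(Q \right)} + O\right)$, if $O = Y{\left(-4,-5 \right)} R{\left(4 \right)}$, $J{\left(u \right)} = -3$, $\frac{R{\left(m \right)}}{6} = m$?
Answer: $1386$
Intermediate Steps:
$R{\left(m \right)} = 6 m$
$O = -96$ ($O = - 4 \cdot 6 \cdot 4 = \left(-4\right) 24 = -96$)
$C \left(J{\left(Q \right)} + O\right) = - 14 \left(-3 - 96\right) = \left(-14\right) \left(-99\right) = 1386$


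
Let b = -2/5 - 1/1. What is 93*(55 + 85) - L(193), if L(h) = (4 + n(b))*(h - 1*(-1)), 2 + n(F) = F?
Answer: 64518/5 ≈ 12904.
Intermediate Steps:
b = -7/5 (b = -2*⅕ - 1*1 = -⅖ - 1 = -7/5 ≈ -1.4000)
n(F) = -2 + F
L(h) = ⅗ + 3*h/5 (L(h) = (4 + (-2 - 7/5))*(h - 1*(-1)) = (4 - 17/5)*(h + 1) = 3*(1 + h)/5 = ⅗ + 3*h/5)
93*(55 + 85) - L(193) = 93*(55 + 85) - (⅗ + (⅗)*193) = 93*140 - (⅗ + 579/5) = 13020 - 1*582/5 = 13020 - 582/5 = 64518/5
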